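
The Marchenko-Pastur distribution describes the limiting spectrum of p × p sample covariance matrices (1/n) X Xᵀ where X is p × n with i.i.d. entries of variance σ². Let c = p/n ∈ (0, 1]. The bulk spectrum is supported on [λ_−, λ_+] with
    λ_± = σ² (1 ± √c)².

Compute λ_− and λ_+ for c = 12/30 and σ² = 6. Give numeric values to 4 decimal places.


c = 12/30 = 0.400000; √c = 0.632456.
λ_− = σ² (1 − √c)² = 6 · (1 − 0.632456)² = 6 · (0.367544)² = 0.810534.
λ_+ = σ² (1 + √c)² = 6 · (1 + 0.632456)² = 6 · (1.632456)² = 15.989466.

Rounded to 4 decimal places: λ_− ≈ 0.8105, λ_+ ≈ 15.9895.


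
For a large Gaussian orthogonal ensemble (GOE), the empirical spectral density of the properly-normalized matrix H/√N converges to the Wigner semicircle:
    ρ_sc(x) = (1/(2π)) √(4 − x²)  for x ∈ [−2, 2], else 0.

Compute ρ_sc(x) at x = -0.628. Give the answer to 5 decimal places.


ρ_sc(x) = (1/(2π)) √(4 − x²). With x = -0.628:
  4 − x² = 4 − (-0.628)² = 4 − 0.394384 = 3.605616.
  √(4 − x²) = 1.898846.
  1/(2π) = 0.159155.
  ρ_sc(-0.628) = 0.159155 · 1.898846 = 0.302211.

Rounded to 5 decimal places: ρ_sc(-0.628) ≈ 0.30221.


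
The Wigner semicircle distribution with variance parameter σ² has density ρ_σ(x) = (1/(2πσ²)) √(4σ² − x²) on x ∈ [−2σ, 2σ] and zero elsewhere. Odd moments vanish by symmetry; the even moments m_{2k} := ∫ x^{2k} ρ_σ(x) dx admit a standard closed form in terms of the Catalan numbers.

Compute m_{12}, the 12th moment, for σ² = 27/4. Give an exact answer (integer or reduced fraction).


By the scaled semicircle moment identity, m_{2k} = σ^{2k} · C_k with k = 6.
C_6 = (1/(k+1)) · C(2k, k) = (1/7) · C(12, 6) = (1/7) · 924 = 132.
σ^{2k} = (σ²)^k = (27/4)^6 = 387420489/4096.

Therefore m_{12} = σ^{12} · C_6 = (387420489/4096) · 132 = 12784876137/1024.


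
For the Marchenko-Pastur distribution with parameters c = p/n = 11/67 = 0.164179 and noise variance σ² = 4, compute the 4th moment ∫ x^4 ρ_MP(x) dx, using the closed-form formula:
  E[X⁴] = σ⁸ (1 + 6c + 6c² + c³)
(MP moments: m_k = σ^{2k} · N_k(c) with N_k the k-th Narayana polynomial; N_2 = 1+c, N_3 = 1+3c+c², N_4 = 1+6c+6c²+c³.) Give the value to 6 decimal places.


E[X⁴] = σ⁸ (1 + 6c + 6c² + c³) (fourth MP moment). With σ² = 4 (so σ⁸ = 256) and c = 11/67 = 0.164179: E[X⁴] = 256 · (1 + 6·0.164179 + 6·(0.164179)² + (0.164179)³) = 256 · 2.151229.

So E[X^4] = 550.714549.


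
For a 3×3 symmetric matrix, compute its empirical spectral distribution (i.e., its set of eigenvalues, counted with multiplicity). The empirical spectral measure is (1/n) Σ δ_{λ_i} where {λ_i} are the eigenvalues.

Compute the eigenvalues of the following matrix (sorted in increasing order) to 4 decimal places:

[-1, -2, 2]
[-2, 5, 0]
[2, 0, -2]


Since M is real symmetric, all three eigenvalues are real; they are the roots of det(λI − M) = λ³ − (tr M) λ² + s λ − det M, where s is the sum of the principal 2×2 minors.
tr M = -1 + 5 + (-2) = 2.
s = ((-1)·5 − (-2)²) + ((-1)·(-2) − 2²) + (5·(-2) − 0²) = -9 + (-2) + (-10) = -21.
det M (expand along row 1) = (-1)·(-10) − (-2)·4 + 2·(-10) = -2.
Characteristic polynomial: λ³ − 2λ² − 21λ + 2 = 0.
Substitute λ = y + (tr M)/3 = y + 0.666667 to remove the quadratic term: y³ + p·y + q = 0 with p = s − (tr M)²/3 = -22.333333 and q = −2(tr M)³/27 + (tr M)·s/3 − det M = -12.592593.
Three real roots ⇒ use the trigonometric (Viète) form: r = 2√(−p/3) = 5.456902, φ = arccos(3q/(p·r)) = arccos(0.309982) = 1.255622 rad.
y_k = r·cos(φ/3 − 2πk/3) for k = 0, 1, 2 gives y = 4.985879, -0.572238, -4.413641.
λ_k = y_k + 0.666667 gives λ = 5.6525, 0.0944, -3.7470 (check: the sum is 2.0000 = tr M).

Eigenvalues sorted in increasing order: [-3.7470, 0.0944, 5.6525].


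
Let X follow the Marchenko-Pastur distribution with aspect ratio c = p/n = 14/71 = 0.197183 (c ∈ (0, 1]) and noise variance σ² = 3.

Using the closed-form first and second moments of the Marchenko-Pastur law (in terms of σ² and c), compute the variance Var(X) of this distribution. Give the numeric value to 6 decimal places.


Recall the MP moments m_1 = E[X] = σ² and m_2 = E[X²] = σ⁴ (1 + c).
m_1 = E[X] = σ² = 3, so m_1² = 9.
m_2 = E[X²] = σ⁴ (1 + c) = 9 · (1 + 0.197183) = 9 · 1.197183 = 10.774648.
(Note m_2 − m_1² simplifies to c · σ⁴ = 0.197183 · 9.)

Var(X) = m_2 − m_1² = 10.774648 − 9 = 1.774648.


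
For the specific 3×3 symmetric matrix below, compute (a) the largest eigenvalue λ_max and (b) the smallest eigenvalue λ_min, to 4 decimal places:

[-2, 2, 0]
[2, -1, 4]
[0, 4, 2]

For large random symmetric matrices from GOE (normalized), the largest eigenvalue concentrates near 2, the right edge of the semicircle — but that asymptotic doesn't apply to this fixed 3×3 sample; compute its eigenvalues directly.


Since M is real symmetric, all three eigenvalues are real; they are the roots of det(λI − M) = λ³ − (tr M) λ² + s λ − det M, where s is the sum of the principal 2×2 minors.
tr M = -2 + (-1) + 2 = -1.
s = ((-2)·(-1) − 2²) + ((-2)·2 − 0²) + ((-1)·2 − 4²) = -2 + (-4) + (-18) = -24.
det M (expand along row 1) = (-2)·(-18) − 2·4 + 0·8 = 28.
Characteristic polynomial: λ³ + λ² − 24λ − 28 = 0.
Substitute λ = y + (tr M)/3 = y − 0.333333 to remove the quadratic term: y³ + p·y + q = 0 with p = s − (tr M)²/3 = -24.333333 and q = −2(tr M)³/27 + (tr M)·s/3 − det M = -19.925926.
Three real roots ⇒ use the trigonometric (Viète) form: r = 2√(−p/3) = 5.696002, φ = arccos(3q/(p·r)) = arccos(0.431289) = 1.124876 rad.
y_k = r·cos(φ/3 − 2πk/3) for k = 0, 1, 2 gives y = 5.300260, -0.843541, -4.456719.
λ_k = y_k − 0.333333 gives λ = 4.9669, -1.1769, -4.7901 (check: the sum is -1.0000 = tr M).

Hence λ_max = 4.9669 and λ_min = -4.7901.


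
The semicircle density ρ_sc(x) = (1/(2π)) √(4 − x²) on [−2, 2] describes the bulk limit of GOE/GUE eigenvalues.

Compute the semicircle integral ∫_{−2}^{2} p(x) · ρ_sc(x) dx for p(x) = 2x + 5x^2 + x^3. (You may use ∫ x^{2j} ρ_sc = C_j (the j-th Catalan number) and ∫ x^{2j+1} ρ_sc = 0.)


Write p(x) = Σ a_i x^i, split into monomials and integrate each against ρ_sc separately.
Using ∫ x^{2j} ρ_sc = C_j = (1/(j+1)) C(2j, j) (Catalan numbers) and ∫ x^{2j+1} ρ_sc = 0 (odd monomials vanish by symmetry):
  i = 1 (odd): ∫ x^1 ρ_sc = 0 (vanishes)
  i = 2 (even): a_2 · C_{1} = 5 · 1 = 5
  i = 3 (odd): ∫ x^3 ρ_sc = 0 (vanishes)

Summing the contributions: ∫_{−2}^{2} p(x) ρ_sc(x) dx = 5.


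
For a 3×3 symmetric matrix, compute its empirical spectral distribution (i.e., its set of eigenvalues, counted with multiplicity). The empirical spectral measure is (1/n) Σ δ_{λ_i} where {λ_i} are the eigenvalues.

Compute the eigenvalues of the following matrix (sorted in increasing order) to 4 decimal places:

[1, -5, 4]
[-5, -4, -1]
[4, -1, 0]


Since M is real symmetric, all three eigenvalues are real; they are the roots of det(λI − M) = λ³ − (tr M) λ² + s λ − det M, where s is the sum of the principal 2×2 minors.
tr M = 1 + (-4) + 0 = -3.
s = (1·(-4) − (-5)²) + (1·0 − 4²) + ((-4)·0 − (-1)²) = -29 + (-16) + (-1) = -46.
det M (expand along row 1) = 1·(-1) − (-5)·4 + 4·21 = 103.
Characteristic polynomial: λ³ + 3λ² − 46λ − 103 = 0.
Substitute λ = y + (tr M)/3 = y − 1.000000 to remove the quadratic term: y³ + p·y + q = 0 with p = s − (tr M)²/3 = -49.000000 and q = −2(tr M)³/27 + (tr M)·s/3 − det M = -55.000000.
Three real roots ⇒ use the trigonometric (Viète) form: r = 2√(−p/3) = 8.082904, φ = arccos(3q/(p·r)) = arccos(0.416601) = 1.141093 rad.
y_k = r·cos(φ/3 − 2πk/3) for k = 0, 1, 2 gives y = 7.505214, -1.153796, -6.351419.
λ_k = y_k − 1.000000 gives λ = 6.5052, -2.1538, -7.3514 (check: the sum is -3.0000 = tr M).

Eigenvalues sorted in increasing order: [-7.3514, -2.1538, 6.5052].


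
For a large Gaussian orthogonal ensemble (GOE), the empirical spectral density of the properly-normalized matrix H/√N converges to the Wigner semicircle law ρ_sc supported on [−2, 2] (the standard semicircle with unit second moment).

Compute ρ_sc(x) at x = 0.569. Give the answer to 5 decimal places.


ρ_sc(x) = (1/(2π)) √(4 − x²). With x = 0.569:
  4 − x² = 4 − (0.569)² = 4 − 0.323761 = 3.676239.
  √(4 − x²) = 1.917352.
  1/(2π) = 0.159155.
  ρ_sc(0.569) = 0.159155 · 1.917352 = 0.305156.

Rounded to 5 decimal places: ρ_sc(0.569) ≈ 0.30516.


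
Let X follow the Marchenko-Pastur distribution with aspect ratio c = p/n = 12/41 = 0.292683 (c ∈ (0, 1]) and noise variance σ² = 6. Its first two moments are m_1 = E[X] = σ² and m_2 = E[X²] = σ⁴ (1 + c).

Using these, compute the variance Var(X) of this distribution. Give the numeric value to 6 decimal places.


m_1 = E[X] = σ² = 6, so m_1² = 36.
m_2 = E[X²] = σ⁴ (1 + c) = 36 · (1 + 0.292683) = 36 · 1.292683 = 46.536585.
(Note m_2 − m_1² simplifies to c · σ⁴ = 0.292683 · 36.)

Var(X) = m_2 − m_1² = 46.536585 − 36 = 10.536585.


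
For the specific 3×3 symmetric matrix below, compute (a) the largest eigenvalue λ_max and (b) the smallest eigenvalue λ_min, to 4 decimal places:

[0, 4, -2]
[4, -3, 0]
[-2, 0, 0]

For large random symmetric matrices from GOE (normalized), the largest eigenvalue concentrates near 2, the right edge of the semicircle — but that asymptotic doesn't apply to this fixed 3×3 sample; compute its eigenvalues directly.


Since M is real symmetric, all three eigenvalues are real; they are the roots of det(λI − M) = λ³ − (tr M) λ² + s λ − det M, where s is the sum of the principal 2×2 minors.
tr M = 0 + (-3) + 0 = -3.
s = (0·(-3) − 4²) + (0·0 − (-2)²) + ((-3)·0 − 0²) = -16 + (-4) + 0 = -20.
det M (expand along row 1) = 0·0 − 4·0 + (-2)·(-6) = 12.
Characteristic polynomial: λ³ + 3λ² − 20λ − 12 = 0.
Substitute λ = y + (tr M)/3 = y − 1.000000 to remove the quadratic term: y³ + p·y + q = 0 with p = s − (tr M)²/3 = -23.000000 and q = −2(tr M)³/27 + (tr M)·s/3 − det M = 10.000000.
Three real roots ⇒ use the trigonometric (Viète) form: r = 2√(−p/3) = 5.537749, φ = arccos(3q/(p·r)) = arccos(-0.235538) = 1.808568 rad.
y_k = r·cos(φ/3 − 2πk/3) for k = 0, 1, 2 gives y = 4.561553, 0.438447, -5.000000.
λ_k = y_k − 1.000000 gives λ = 3.5616, -0.5616, -6.0000 (check: the sum is -3.0000 = tr M).

Hence λ_max = 3.5616 and λ_min = -6.0000.


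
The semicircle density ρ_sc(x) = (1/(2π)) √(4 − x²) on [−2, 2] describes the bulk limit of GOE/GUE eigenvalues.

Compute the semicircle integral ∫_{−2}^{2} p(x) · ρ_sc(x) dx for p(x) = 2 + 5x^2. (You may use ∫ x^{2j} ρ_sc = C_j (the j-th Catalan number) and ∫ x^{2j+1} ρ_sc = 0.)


Write p(x) = Σ a_i x^i, split into monomials and integrate each against ρ_sc separately.
Using ∫ x^{2j} ρ_sc = C_j = (1/(j+1)) C(2j, j) (Catalan numbers) and ∫ x^{2j+1} ρ_sc = 0 (odd monomials vanish by symmetry):
  i = 0 (even): a_0 · C_{0} = 2 · 1 = 2
  i = 2 (even): a_2 · C_{1} = 5 · 1 = 5

Summing the contributions: ∫_{−2}^{2} p(x) ρ_sc(x) dx = 2 + 5 = 7.


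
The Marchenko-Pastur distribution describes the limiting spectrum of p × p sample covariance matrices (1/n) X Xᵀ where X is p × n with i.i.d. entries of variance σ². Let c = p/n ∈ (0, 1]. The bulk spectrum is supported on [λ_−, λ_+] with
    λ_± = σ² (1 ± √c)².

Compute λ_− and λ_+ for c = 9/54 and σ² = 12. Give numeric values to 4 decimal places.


c = 9/54 = 0.166667; √c = 0.408248.
λ_− = σ² (1 − √c)² = 12 · (1 − 0.408248)² = 12 · (0.591752)² = 4.202041.
λ_+ = σ² (1 + √c)² = 12 · (1 + 0.408248)² = 12 · (1.408248)² = 23.797959.

Rounded to 4 decimal places: λ_− ≈ 4.2020, λ_+ ≈ 23.7980.


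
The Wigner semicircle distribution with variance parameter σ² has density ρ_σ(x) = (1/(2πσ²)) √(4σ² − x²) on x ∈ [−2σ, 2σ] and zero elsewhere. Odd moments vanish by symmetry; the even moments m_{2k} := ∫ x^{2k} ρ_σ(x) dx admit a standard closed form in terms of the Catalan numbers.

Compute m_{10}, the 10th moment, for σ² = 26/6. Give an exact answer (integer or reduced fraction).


By the scaled semicircle moment identity, m_{2k} = σ^{2k} · C_k with k = 5.
C_5 = (1/(k+1)) · C(2k, k) = (1/6) · C(10, 5) = (1/6) · 252 = 42.
σ^{2k} = (σ²)^k = (26/6)^5 = 371293/243.

Therefore m_{10} = σ^{10} · C_5 = (371293/243) · 42 = 5198102/81.


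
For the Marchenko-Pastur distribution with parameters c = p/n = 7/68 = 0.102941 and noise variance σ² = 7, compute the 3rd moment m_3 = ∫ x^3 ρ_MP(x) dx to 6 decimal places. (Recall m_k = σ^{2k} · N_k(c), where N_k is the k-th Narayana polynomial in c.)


E[X³] = σ⁶ (1 + 3c + c²) (third MP moment). With σ² = 7 (so σ⁶ = 343) and c = 7/68 = 0.102941: E[X³] = 343 · (1 + 3·0.102941 + (0.102941)²) = 343 · 1.319420.

So E[X^3] = 452.561202.


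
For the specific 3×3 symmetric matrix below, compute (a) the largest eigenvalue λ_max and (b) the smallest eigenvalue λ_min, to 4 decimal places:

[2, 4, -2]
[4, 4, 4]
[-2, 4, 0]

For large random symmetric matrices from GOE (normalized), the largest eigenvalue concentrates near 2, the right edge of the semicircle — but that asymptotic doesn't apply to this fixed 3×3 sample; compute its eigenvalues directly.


Since M is real symmetric, all three eigenvalues are real; they are the roots of det(λI − M) = λ³ − (tr M) λ² + s λ − det M, where s is the sum of the principal 2×2 minors.
tr M = 2 + 4 + 0 = 6.
s = (2·4 − 4²) + (2·0 − (-2)²) + (4·0 − 4²) = -8 + (-4) + (-16) = -28.
det M (expand along row 1) = 2·(-16) − 4·8 + (-2)·24 = -112.
Characteristic polynomial: λ³ − 6λ² − 28λ + 112 = 0.
Substitute λ = y + (tr M)/3 = y + 2.000000 to remove the quadratic term: y³ + p·y + q = 0 with p = s − (tr M)²/3 = -40.000000 and q = −2(tr M)³/27 + (tr M)·s/3 − det M = 40.000000.
Three real roots ⇒ use the trigonometric (Viète) form: r = 2√(−p/3) = 7.302967, φ = arccos(3q/(p·r)) = arccos(-0.410792) = 1.994119 rad.
y_k = r·cos(φ/3 − 2πk/3) for k = 0, 1, 2 gives y = 5.748151, 1.027087, -6.775238.
λ_k = y_k + 2.000000 gives λ = 7.7482, 3.0271, -4.7752 (check: the sum is 6.0000 = tr M).

Hence λ_max = 7.7482 and λ_min = -4.7752.


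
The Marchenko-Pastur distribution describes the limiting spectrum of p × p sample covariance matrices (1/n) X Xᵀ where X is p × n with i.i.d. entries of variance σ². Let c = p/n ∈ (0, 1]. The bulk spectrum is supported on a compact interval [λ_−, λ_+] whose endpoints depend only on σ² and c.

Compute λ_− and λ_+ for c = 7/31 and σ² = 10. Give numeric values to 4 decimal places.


c = 7/31 = 0.225806; √c = 0.475191.
λ_− = σ² (1 − √c)² = 10 · (1 − 0.475191)² = 10 · (0.524809)² = 2.754245.
λ_+ = σ² (1 + √c)² = 10 · (1 + 0.475191)² = 10 · (1.475191)² = 21.761884.

Rounded to 4 decimal places: λ_− ≈ 2.7542, λ_+ ≈ 21.7619.


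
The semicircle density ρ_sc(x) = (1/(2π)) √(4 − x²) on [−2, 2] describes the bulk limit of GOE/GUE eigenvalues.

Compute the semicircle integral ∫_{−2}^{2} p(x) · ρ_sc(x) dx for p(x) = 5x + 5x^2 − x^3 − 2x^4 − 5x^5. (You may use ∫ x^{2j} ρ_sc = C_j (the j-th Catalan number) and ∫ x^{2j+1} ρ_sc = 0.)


Write p(x) = Σ a_i x^i, split into monomials and integrate each against ρ_sc separately.
Using ∫ x^{2j} ρ_sc = C_j = (1/(j+1)) C(2j, j) (Catalan numbers) and ∫ x^{2j+1} ρ_sc = 0 (odd monomials vanish by symmetry):
  i = 1 (odd): ∫ x^1 ρ_sc = 0 (vanishes)
  i = 2 (even): a_2 · C_{1} = 5 · 1 = 5
  i = 3 (odd): ∫ x^3 ρ_sc = 0 (vanishes)
  i = 4 (even): a_4 · C_{2} = -2 · 2 = -4
  i = 5 (odd): ∫ x^5 ρ_sc = 0 (vanishes)

Summing the contributions: ∫_{−2}^{2} p(x) ρ_sc(x) dx = 5 + (-4) = 1.


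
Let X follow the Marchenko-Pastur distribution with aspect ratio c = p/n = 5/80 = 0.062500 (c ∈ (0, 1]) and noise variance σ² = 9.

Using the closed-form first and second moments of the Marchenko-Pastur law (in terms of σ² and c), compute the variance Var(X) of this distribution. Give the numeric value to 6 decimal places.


Recall the MP moments m_1 = E[X] = σ² and m_2 = E[X²] = σ⁴ (1 + c).
m_1 = E[X] = σ² = 9, so m_1² = 81.
m_2 = E[X²] = σ⁴ (1 + c) = 81 · (1 + 0.062500) = 81 · 1.062500 = 86.062500.
(Note m_2 − m_1² simplifies to c · σ⁴ = 0.062500 · 81.)

Var(X) = m_2 − m_1² = 86.062500 − 81 = 5.062500.


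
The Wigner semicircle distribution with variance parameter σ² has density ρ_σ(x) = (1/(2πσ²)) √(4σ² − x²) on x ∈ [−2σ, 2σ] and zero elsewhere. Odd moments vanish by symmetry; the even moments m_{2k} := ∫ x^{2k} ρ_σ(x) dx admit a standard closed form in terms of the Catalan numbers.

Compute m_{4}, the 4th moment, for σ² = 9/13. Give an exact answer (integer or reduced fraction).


By the scaled semicircle moment identity, m_{2k} = σ^{2k} · C_k with k = 2.
C_2 = (1/(k+1)) · C(2k, k) = (1/3) · C(4, 2) = (1/3) · 6 = 2.
σ^{2k} = (σ²)^k = (9/13)^2 = 81/169.

Therefore m_{4} = σ^{4} · C_2 = (81/169) · 2 = 162/169.


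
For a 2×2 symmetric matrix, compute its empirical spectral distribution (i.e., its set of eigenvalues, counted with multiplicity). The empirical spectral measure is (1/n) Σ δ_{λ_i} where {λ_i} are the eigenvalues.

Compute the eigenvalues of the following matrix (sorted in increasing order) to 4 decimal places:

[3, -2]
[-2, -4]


Since M is real symmetric, both eigenvalues are real; they are the roots of det(λI − M) = λ² − (tr M) λ + det M.
tr M = 3 + (-4) = -1.
det M = 3·(-4) − (-2)² = -12 − 4 = -16.
Characteristic polynomial: λ² + λ − 16 = 0.
Discriminant Δ = (tr M)² − 4·det M = 1 − (-64) = 65; √Δ = 8.062258.
λ = (tr M ± √Δ)/2 = (-1 ± 8.062258)/2, giving (tr M − √Δ)/2 = -4.5311 and (tr M + √Δ)/2 = 3.5311.

Eigenvalues sorted in increasing order: [-4.5311, 3.5311].


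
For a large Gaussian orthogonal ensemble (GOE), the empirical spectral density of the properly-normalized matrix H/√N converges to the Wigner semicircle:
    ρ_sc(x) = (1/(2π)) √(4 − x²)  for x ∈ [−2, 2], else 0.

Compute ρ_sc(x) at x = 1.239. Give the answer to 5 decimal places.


ρ_sc(x) = (1/(2π)) √(4 − x²). With x = 1.239:
  4 − x² = 4 − (1.239)² = 4 − 1.535121 = 2.464879.
  √(4 − x²) = 1.569993.
  1/(2π) = 0.159155.
  ρ_sc(1.239) = 0.159155 · 1.569993 = 0.249872.

Rounded to 5 decimal places: ρ_sc(1.239) ≈ 0.24987.


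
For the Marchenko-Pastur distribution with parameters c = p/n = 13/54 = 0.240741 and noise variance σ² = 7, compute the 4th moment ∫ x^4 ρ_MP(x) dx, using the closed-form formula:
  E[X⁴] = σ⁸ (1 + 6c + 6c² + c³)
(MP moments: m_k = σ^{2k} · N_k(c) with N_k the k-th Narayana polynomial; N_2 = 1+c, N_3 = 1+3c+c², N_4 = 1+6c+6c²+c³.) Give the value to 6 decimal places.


E[X⁴] = σ⁸ (1 + 6c + 6c² + c³) (fourth MP moment). With σ² = 7 (so σ⁸ = 2401) and c = 13/54 = 0.240741: E[X⁴] = 2401 · (1 + 6·0.240741 + 6·(0.240741)² + (0.240741)³) = 2401 · 2.806133.

So E[X^4] = 6737.526450.


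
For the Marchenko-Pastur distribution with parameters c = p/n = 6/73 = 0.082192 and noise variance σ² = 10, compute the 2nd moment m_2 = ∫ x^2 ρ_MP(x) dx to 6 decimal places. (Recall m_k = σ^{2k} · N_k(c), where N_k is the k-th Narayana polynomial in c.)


E[X²] = σ⁴ (1 + c) (second MP moment). With σ² = 10 (so σ⁴ = 100) and c = 6/73 = 0.082192: E[X²] = 100 · (1 + 0.082192) = 100 · 1.082192.

So E[X^2] = 108.219178.


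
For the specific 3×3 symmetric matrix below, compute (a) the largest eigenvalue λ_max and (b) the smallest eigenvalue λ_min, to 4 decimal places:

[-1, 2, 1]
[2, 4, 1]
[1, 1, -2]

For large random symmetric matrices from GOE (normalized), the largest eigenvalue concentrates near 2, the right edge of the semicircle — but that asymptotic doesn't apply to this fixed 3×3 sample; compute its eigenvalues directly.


Since M is real symmetric, all three eigenvalues are real; they are the roots of det(λI − M) = λ³ − (tr M) λ² + s λ − det M, where s is the sum of the principal 2×2 minors.
tr M = -1 + 4 + (-2) = 1.
s = ((-1)·4 − 2²) + ((-1)·(-2) − 1²) + (4·(-2) − 1²) = -8 + 1 + (-9) = -16.
det M (expand along row 1) = (-1)·(-9) − 2·(-5) + 1·(-2) = 17.
Characteristic polynomial: λ³ − λ² − 16λ − 17 = 0.
Substitute λ = y + (tr M)/3 = y + 0.333333 to remove the quadratic term: y³ + p·y + q = 0 with p = s − (tr M)²/3 = -16.333333 and q = −2(tr M)³/27 + (tr M)·s/3 − det M = -22.407407.
Three real roots ⇒ use the trigonometric (Viète) form: r = 2√(−p/3) = 4.666667, φ = arccos(3q/(p·r)) = arccos(0.881924) = 0.490868 rad.
y_k = r·cos(φ/3 − 2πk/3) for k = 0, 1, 2 gives y = 4.604337, -1.643843, -2.960495.
λ_k = y_k + 0.333333 gives λ = 4.9377, -1.3105, -2.6272 (check: the sum is 1.0000 = tr M).

Hence λ_max = 4.9377 and λ_min = -2.6272.


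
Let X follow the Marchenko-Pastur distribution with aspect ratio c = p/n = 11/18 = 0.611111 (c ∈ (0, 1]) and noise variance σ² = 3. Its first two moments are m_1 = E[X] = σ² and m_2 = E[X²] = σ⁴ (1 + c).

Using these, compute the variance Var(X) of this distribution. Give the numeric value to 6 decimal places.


m_1 = E[X] = σ² = 3, so m_1² = 9.
m_2 = E[X²] = σ⁴ (1 + c) = 9 · (1 + 0.611111) = 9 · 1.611111 = 14.500000.
(Note m_2 − m_1² simplifies to c · σ⁴ = 0.611111 · 9.)

Var(X) = m_2 − m_1² = 14.500000 − 9 = 5.500000.


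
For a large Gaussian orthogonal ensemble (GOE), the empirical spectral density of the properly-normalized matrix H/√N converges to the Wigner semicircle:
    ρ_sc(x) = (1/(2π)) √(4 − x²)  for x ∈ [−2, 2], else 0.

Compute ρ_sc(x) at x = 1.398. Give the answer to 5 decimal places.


ρ_sc(x) = (1/(2π)) √(4 − x²). With x = 1.398:
  4 − x² = 4 − (1.398)² = 4 − 1.954404 = 2.045596.
  √(4 − x²) = 1.430243.
  1/(2π) = 0.159155.
  ρ_sc(1.398) = 0.159155 · 1.430243 = 0.227630.

Rounded to 5 decimal places: ρ_sc(1.398) ≈ 0.22763.


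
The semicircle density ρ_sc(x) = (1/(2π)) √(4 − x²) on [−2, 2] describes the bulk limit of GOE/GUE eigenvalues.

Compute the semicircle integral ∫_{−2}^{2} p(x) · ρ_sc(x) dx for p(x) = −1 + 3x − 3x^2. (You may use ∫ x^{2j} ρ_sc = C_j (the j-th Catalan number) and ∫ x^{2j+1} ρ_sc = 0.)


Write p(x) = Σ a_i x^i, split into monomials and integrate each against ρ_sc separately.
Using ∫ x^{2j} ρ_sc = C_j = (1/(j+1)) C(2j, j) (Catalan numbers) and ∫ x^{2j+1} ρ_sc = 0 (odd monomials vanish by symmetry):
  i = 0 (even): a_0 · C_{0} = -1 · 1 = -1
  i = 1 (odd): ∫ x^1 ρ_sc = 0 (vanishes)
  i = 2 (even): a_2 · C_{1} = -3 · 1 = -3

Summing the contributions: ∫_{−2}^{2} p(x) ρ_sc(x) dx = (-1) + (-3) = -4.


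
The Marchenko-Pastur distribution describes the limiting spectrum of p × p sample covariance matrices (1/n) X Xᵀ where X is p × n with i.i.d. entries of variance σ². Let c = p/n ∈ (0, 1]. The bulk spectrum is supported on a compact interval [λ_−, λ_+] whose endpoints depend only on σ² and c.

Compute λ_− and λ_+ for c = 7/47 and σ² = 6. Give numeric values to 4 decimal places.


c = 7/47 = 0.148936; √c = 0.385922.
λ_− = σ² (1 − √c)² = 6 · (1 − 0.385922)² = 6 · (0.614078)² = 2.262547.
λ_+ = σ² (1 + √c)² = 6 · (1 + 0.385922)² = 6 · (1.385922)² = 11.524687.

Rounded to 4 decimal places: λ_− ≈ 2.2625, λ_+ ≈ 11.5247.


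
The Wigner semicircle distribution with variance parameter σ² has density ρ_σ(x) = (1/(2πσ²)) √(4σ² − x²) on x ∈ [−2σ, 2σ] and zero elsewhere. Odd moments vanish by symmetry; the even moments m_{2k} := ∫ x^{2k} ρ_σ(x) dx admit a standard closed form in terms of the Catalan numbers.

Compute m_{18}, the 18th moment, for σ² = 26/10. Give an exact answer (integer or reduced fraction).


By the scaled semicircle moment identity, m_{2k} = σ^{2k} · C_k with k = 9.
C_9 = (1/(k+1)) · C(2k, k) = (1/10) · C(18, 9) = (1/10) · 48620 = 4862.
σ^{2k} = (σ²)^k = (26/10)^9 = 10604499373/1953125.

Therefore m_{18} = σ^{18} · C_9 = (10604499373/1953125) · 4862 = 51559075951526/1953125.


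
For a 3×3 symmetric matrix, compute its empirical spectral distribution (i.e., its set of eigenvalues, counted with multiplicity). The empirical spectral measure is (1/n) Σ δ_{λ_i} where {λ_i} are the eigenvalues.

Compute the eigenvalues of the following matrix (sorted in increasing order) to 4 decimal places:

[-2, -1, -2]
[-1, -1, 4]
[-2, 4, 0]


Since M is real symmetric, all three eigenvalues are real; they are the roots of det(λI − M) = λ³ − (tr M) λ² + s λ − det M, where s is the sum of the principal 2×2 minors.
tr M = -2 + (-1) + 0 = -3.
s = ((-2)·(-1) − (-1)²) + ((-2)·0 − (-2)²) + ((-1)·0 − 4²) = 1 + (-4) + (-16) = -19.
det M (expand along row 1) = (-2)·(-16) − (-1)·8 + (-2)·(-6) = 52.
Characteristic polynomial: λ³ + 3λ² − 19λ − 52 = 0.
Substitute λ = y + (tr M)/3 = y − 1.000000 to remove the quadratic term: y³ + p·y + q = 0 with p = s − (tr M)²/3 = -22.000000 and q = −2(tr M)³/27 + (tr M)·s/3 − det M = -31.000000.
Three real roots ⇒ use the trigonometric (Viète) form: r = 2√(−p/3) = 5.416026, φ = arccos(3q/(p·r)) = arccos(0.780512) = 0.675312 rad.
y_k = r·cos(φ/3 − 2πk/3) for k = 0, 1, 2 gives y = 5.279384, -1.592755, -3.686629.
λ_k = y_k − 1.000000 gives λ = 4.2794, -2.5928, -4.6866 (check: the sum is -3.0000 = tr M).

Eigenvalues sorted in increasing order: [-4.6866, -2.5928, 4.2794].


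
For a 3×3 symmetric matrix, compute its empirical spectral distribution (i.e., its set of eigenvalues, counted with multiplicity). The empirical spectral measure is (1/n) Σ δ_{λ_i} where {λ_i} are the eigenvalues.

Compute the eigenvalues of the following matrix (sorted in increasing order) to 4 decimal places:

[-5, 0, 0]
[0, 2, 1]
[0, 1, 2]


Since M is real symmetric, all three eigenvalues are real; they are the roots of det(λI − M) = λ³ − (tr M) λ² + s λ − det M, where s is the sum of the principal 2×2 minors.
tr M = -5 + 2 + 2 = -1.
s = ((-5)·2 − 0²) + ((-5)·2 − 0²) + (2·2 − 1²) = -10 + (-10) + 3 = -17.
det M (expand along row 1) = (-5)·3 − 0·0 + 0·0 = -15.
Characteristic polynomial: λ³ + λ² − 17λ + 15 = 0.
Substitute λ = y + (tr M)/3 = y − 0.333333 to remove the quadratic term: y³ + p·y + q = 0 with p = s − (tr M)²/3 = -17.333333 and q = −2(tr M)³/27 + (tr M)·s/3 − det M = 20.740741.
Three real roots ⇒ use the trigonometric (Viète) form: r = 2√(−p/3) = 4.807402, φ = arccos(3q/(p·r)) = arccos(-0.746712) = 2.413901 rad.
y_k = r·cos(φ/3 − 2πk/3) for k = 0, 1, 2 gives y = 3.333333, 1.333333, -4.666667.
λ_k = y_k − 0.333333 gives λ = 3.0000, 1.0000, -5.0000 (check: the sum is -1.0000 = tr M).

Eigenvalues sorted in increasing order: [-5.0000, 1.0000, 3.0000].


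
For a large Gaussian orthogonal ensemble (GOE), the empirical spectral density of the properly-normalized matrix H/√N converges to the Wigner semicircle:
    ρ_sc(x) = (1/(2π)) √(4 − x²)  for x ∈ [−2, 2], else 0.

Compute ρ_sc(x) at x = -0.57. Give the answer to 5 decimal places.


ρ_sc(x) = (1/(2π)) √(4 − x²). With x = -0.57:
  4 − x² = 4 − (-0.57)² = 4 − 0.324900 = 3.675100.
  √(4 − x²) = 1.917055.
  1/(2π) = 0.159155.
  ρ_sc(-0.57) = 0.159155 · 1.917055 = 0.305109.

Rounded to 5 decimal places: ρ_sc(-0.57) ≈ 0.30511.


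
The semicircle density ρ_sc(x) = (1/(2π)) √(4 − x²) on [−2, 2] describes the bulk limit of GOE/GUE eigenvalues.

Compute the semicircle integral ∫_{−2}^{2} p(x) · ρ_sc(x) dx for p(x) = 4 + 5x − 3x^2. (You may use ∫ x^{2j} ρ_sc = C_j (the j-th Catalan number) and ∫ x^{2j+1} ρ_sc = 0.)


Write p(x) = Σ a_i x^i, split into monomials and integrate each against ρ_sc separately.
Using ∫ x^{2j} ρ_sc = C_j = (1/(j+1)) C(2j, j) (Catalan numbers) and ∫ x^{2j+1} ρ_sc = 0 (odd monomials vanish by symmetry):
  i = 0 (even): a_0 · C_{0} = 4 · 1 = 4
  i = 1 (odd): ∫ x^1 ρ_sc = 0 (vanishes)
  i = 2 (even): a_2 · C_{1} = -3 · 1 = -3

Summing the contributions: ∫_{−2}^{2} p(x) ρ_sc(x) dx = 4 + (-3) = 1.


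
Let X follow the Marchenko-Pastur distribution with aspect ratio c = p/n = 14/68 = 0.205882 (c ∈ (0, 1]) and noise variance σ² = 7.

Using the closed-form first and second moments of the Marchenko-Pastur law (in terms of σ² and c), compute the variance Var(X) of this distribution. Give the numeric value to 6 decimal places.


Recall the MP moments m_1 = E[X] = σ² and m_2 = E[X²] = σ⁴ (1 + c).
m_1 = E[X] = σ² = 7, so m_1² = 49.
m_2 = E[X²] = σ⁴ (1 + c) = 49 · (1 + 0.205882) = 49 · 1.205882 = 59.088235.
(Note m_2 − m_1² simplifies to c · σ⁴ = 0.205882 · 49.)

Var(X) = m_2 − m_1² = 59.088235 − 49 = 10.088235.


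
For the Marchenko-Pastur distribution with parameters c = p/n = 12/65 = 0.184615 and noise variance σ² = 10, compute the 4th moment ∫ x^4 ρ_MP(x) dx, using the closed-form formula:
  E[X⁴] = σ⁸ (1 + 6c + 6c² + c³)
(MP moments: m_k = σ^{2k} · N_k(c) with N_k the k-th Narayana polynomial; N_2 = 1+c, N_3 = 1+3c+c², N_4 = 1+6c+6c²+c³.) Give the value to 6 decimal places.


E[X⁴] = σ⁸ (1 + 6c + 6c² + c³) (fourth MP moment). With σ² = 10 (so σ⁸ = 10000) and c = 12/65 = 0.184615: E[X⁴] = 10000 · (1 + 6·0.184615 + 6·(0.184615)² + (0.184615)³) = 10000 · 2.318482.

So E[X^4] = 23184.815658.


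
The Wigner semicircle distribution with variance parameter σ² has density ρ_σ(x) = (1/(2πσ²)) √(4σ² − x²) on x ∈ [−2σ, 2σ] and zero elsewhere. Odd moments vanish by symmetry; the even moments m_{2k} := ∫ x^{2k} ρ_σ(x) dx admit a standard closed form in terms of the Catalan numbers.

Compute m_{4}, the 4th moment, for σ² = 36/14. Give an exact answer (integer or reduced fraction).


By the scaled semicircle moment identity, m_{2k} = σ^{2k} · C_k with k = 2.
C_2 = (1/(k+1)) · C(2k, k) = (1/3) · C(4, 2) = (1/3) · 6 = 2.
σ^{2k} = (σ²)^k = (36/14)^2 = 324/49.

Therefore m_{4} = σ^{4} · C_2 = (324/49) · 2 = 648/49.


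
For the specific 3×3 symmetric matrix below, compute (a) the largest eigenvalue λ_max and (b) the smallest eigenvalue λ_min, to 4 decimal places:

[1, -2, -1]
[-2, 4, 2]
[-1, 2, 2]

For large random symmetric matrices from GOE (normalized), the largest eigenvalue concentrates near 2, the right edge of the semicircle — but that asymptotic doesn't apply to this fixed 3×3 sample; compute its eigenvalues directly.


Since M is real symmetric, all three eigenvalues are real; they are the roots of det(λI − M) = λ³ − (tr M) λ² + s λ − det M, where s is the sum of the principal 2×2 minors.
tr M = 1 + 4 + 2 = 7.
s = (1·4 − (-2)²) + (1·2 − (-1)²) + (4·2 − 2²) = 0 + 1 + 4 = 5.
det M (expand along row 1) = 1·4 − (-2)·(-2) + (-1)·0 = 0.
Characteristic polynomial: λ³ − 7λ² + 5λ = 0.
Substitute λ = y + (tr M)/3 = y + 2.333333 to remove the quadratic term: y³ + p·y + q = 0 with p = s − (tr M)²/3 = -11.333333 and q = −2(tr M)³/27 + (tr M)·s/3 − det M = -13.740741.
Three real roots ⇒ use the trigonometric (Viète) form: r = 2√(−p/3) = 3.887301, φ = arccos(3q/(p·r)) = arccos(0.935676) = 0.360626 rad.
y_k = r·cos(φ/3 − 2πk/3) for k = 0, 1, 2 gives y = 3.859249, -1.525916, -2.333333.
λ_k = y_k + 2.333333 gives λ = 6.1926, 0.8074, 0.0000 (check: the sum is 7.0000 = tr M).

Hence λ_max = 6.1926 and λ_min = 0.0000.


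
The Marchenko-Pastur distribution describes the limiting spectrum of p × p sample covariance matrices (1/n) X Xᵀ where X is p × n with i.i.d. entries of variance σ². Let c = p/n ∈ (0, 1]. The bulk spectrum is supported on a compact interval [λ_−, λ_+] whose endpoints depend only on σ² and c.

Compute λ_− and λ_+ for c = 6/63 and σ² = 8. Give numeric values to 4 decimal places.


c = 6/63 = 0.095238; √c = 0.308607.
λ_− = σ² (1 − √c)² = 8 · (1 − 0.308607)² = 8 · (0.691393)² = 3.824198.
λ_+ = σ² (1 + √c)² = 8 · (1 + 0.308607)² = 8 · (1.308607)² = 13.699612.

Rounded to 4 decimal places: λ_− ≈ 3.8242, λ_+ ≈ 13.6996.


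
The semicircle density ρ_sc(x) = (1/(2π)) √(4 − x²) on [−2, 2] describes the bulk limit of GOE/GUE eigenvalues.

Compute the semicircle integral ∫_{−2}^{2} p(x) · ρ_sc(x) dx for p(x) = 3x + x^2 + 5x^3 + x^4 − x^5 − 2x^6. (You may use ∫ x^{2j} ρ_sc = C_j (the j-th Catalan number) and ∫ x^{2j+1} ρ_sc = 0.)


Write p(x) = Σ a_i x^i, split into monomials and integrate each against ρ_sc separately.
Using ∫ x^{2j} ρ_sc = C_j = (1/(j+1)) C(2j, j) (Catalan numbers) and ∫ x^{2j+1} ρ_sc = 0 (odd monomials vanish by symmetry):
  i = 1 (odd): ∫ x^1 ρ_sc = 0 (vanishes)
  i = 2 (even): a_2 · C_{1} = 1 · 1 = 1
  i = 3 (odd): ∫ x^3 ρ_sc = 0 (vanishes)
  i = 4 (even): a_4 · C_{2} = 1 · 2 = 2
  i = 5 (odd): ∫ x^5 ρ_sc = 0 (vanishes)
  i = 6 (even): a_6 · C_{3} = -2 · 5 = -10

Summing the contributions: ∫_{−2}^{2} p(x) ρ_sc(x) dx = 1 + 2 + (-10) = -7.


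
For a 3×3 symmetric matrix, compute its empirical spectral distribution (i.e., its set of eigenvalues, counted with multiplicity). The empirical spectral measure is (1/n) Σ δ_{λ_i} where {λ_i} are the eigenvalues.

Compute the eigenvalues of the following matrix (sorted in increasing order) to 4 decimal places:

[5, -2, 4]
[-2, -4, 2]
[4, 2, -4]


Since M is real symmetric, all three eigenvalues are real; they are the roots of det(λI − M) = λ³ − (tr M) λ² + s λ − det M, where s is the sum of the principal 2×2 minors.
tr M = 5 + (-4) + (-4) = -3.
s = (5·(-4) − (-2)²) + (5·(-4) − 4²) + ((-4)·(-4) − 2²) = -24 + (-36) + 12 = -48.
det M (expand along row 1) = 5·12 − (-2)·0 + 4·12 = 108.
Characteristic polynomial: λ³ + 3λ² − 48λ − 108 = 0.
Substitute λ = y + (tr M)/3 = y − 1.000000 to remove the quadratic term: y³ + p·y + q = 0 with p = s − (tr M)²/3 = -51.000000 and q = −2(tr M)³/27 + (tr M)·s/3 − det M = -58.000000.
Three real roots ⇒ use the trigonometric (Viète) form: r = 2√(−p/3) = 8.246211, φ = arccos(3q/(p·r)) = arccos(0.413737) = 1.144241 rad.
y_k = r·cos(φ/3 − 2πk/3) for k = 0, 1, 2 gives y = 7.653633, -1.168542, -6.485091.
λ_k = y_k − 1.000000 gives λ = 6.6536, -2.1685, -7.4851 (check: the sum is -3.0000 = tr M).

Eigenvalues sorted in increasing order: [-7.4851, -2.1685, 6.6536].


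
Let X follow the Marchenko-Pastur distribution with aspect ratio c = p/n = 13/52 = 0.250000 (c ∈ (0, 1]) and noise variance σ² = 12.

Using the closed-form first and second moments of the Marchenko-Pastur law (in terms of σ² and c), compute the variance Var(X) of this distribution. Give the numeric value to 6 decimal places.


Recall the MP moments m_1 = E[X] = σ² and m_2 = E[X²] = σ⁴ (1 + c).
m_1 = E[X] = σ² = 12, so m_1² = 144.
m_2 = E[X²] = σ⁴ (1 + c) = 144 · (1 + 0.250000) = 144 · 1.250000 = 180.000000.
(Note m_2 − m_1² simplifies to c · σ⁴ = 0.250000 · 144.)

Var(X) = m_2 − m_1² = 180.000000 − 144 = 36.000000.


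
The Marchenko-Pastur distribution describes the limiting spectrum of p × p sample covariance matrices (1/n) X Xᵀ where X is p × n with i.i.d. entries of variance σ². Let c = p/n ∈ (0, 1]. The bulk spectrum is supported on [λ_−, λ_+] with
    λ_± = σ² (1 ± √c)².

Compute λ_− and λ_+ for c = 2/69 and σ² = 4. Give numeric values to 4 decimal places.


c = 2/69 = 0.028986; √c = 0.170251.
λ_− = σ² (1 − √c)² = 4 · (1 − 0.170251)² = 4 · (0.829749)² = 2.753932.
λ_+ = σ² (1 + √c)² = 4 · (1 + 0.170251)² = 4 · (1.170251)² = 5.477952.

Rounded to 4 decimal places: λ_− ≈ 2.7539, λ_+ ≈ 5.4780.


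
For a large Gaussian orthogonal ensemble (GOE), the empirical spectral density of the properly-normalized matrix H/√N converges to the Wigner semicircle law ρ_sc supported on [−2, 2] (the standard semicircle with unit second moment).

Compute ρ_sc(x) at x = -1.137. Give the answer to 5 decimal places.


ρ_sc(x) = (1/(2π)) √(4 − x²). With x = -1.137:
  4 − x² = 4 − (-1.137)² = 4 − 1.292769 = 2.707231.
  √(4 − x²) = 1.645367.
  1/(2π) = 0.159155.
  ρ_sc(-1.137) = 0.159155 · 1.645367 = 0.261868.

Rounded to 5 decimal places: ρ_sc(-1.137) ≈ 0.26187.


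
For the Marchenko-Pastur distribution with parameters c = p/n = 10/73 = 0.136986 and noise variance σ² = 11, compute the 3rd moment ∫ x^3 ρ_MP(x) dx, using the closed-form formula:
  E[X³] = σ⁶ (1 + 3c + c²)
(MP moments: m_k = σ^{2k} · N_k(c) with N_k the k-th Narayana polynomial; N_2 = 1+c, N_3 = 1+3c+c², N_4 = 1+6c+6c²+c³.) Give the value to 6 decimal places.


E[X³] = σ⁶ (1 + 3c + c²) (third MP moment). With σ² = 11 (so σ⁶ = 1331) and c = 10/73 = 0.136986: E[X³] = 1331 · (1 + 3·0.136986 + (0.136986)²) = 1331 · 1.429724.

So E[X^3] = 1902.962845.


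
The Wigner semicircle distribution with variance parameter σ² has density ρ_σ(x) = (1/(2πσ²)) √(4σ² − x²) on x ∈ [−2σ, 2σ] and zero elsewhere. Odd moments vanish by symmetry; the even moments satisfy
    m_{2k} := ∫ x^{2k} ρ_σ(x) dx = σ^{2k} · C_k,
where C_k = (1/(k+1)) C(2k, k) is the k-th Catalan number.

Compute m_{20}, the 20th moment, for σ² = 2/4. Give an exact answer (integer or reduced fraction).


By the scaled semicircle moment identity, m_{2k} = σ^{2k} · C_k with k = 10.
C_10 = (1/(k+1)) · C(2k, k) = (1/11) · C(20, 10) = (1/11) · 184756 = 16796.
σ^{2k} = (σ²)^k = (2/4)^10 = 1/1024.

Therefore m_{20} = σ^{20} · C_10 = (1/1024) · 16796 = 4199/256.


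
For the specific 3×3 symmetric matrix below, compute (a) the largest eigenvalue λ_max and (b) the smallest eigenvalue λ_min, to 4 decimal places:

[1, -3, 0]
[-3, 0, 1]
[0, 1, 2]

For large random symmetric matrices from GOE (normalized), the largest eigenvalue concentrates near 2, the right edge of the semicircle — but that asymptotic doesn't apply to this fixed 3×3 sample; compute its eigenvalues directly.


Since M is real symmetric, all three eigenvalues are real; they are the roots of det(λI − M) = λ³ − (tr M) λ² + s λ − det M, where s is the sum of the principal 2×2 minors.
tr M = 1 + 0 + 2 = 3.
s = (1·0 − (-3)²) + (1·2 − 0²) + (0·2 − 1²) = -9 + 2 + (-1) = -8.
det M (expand along row 1) = 1·(-1) − (-3)·(-6) + 0·(-3) = -19.
Characteristic polynomial: λ³ − 3λ² − 8λ + 19 = 0.
Substitute λ = y + (tr M)/3 = y + 1.000000 to remove the quadratic term: y³ + p·y + q = 0 with p = s − (tr M)²/3 = -11.000000 and q = −2(tr M)³/27 + (tr M)·s/3 − det M = 9.000000.
Three real roots ⇒ use the trigonometric (Viète) form: r = 2√(−p/3) = 3.829708, φ = arccos(3q/(p·r)) = arccos(-0.640922) = 2.266495 rad.
y_k = r·cos(φ/3 − 2πk/3) for k = 0, 1, 2 gives y = 2.787759, 0.880170, -3.667929.
λ_k = y_k + 1.000000 gives λ = 3.7878, 1.8802, -2.6679 (check: the sum is 3.0000 = tr M).

Hence λ_max = 3.7878 and λ_min = -2.6679.


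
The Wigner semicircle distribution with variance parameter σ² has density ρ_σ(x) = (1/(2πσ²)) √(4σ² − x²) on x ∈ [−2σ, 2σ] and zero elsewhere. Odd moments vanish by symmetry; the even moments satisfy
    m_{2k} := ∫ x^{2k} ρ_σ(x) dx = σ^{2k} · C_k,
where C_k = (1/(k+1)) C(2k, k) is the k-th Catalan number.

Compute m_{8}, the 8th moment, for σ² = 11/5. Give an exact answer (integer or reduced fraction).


By the scaled semicircle moment identity, m_{2k} = σ^{2k} · C_k with k = 4.
C_4 = (1/(k+1)) · C(2k, k) = (1/5) · C(8, 4) = (1/5) · 70 = 14.
σ^{2k} = (σ²)^k = (11/5)^4 = 14641/625.

Therefore m_{8} = σ^{8} · C_4 = (14641/625) · 14 = 204974/625.


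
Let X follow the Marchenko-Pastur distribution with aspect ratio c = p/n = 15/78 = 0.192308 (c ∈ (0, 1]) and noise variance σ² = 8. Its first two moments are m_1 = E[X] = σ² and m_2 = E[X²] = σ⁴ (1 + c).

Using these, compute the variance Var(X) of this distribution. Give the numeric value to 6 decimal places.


m_1 = E[X] = σ² = 8, so m_1² = 64.
m_2 = E[X²] = σ⁴ (1 + c) = 64 · (1 + 0.192308) = 64 · 1.192308 = 76.307692.
(Note m_2 − m_1² simplifies to c · σ⁴ = 0.192308 · 64.)

Var(X) = m_2 − m_1² = 76.307692 − 64 = 12.307692.
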